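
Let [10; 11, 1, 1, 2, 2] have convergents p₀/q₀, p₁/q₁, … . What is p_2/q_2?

121/12

Using pₖ = aₖpₖ₋₁ + pₖ₋₂, qₖ = aₖqₖ₋₁ + qₖ₋₂ (with p₋₁=1, p₋₂=0, q₋₁=0, q₋₂=1):
  k=0: a=10, p=10, q=1
  k=1: a=11, p=111, q=11
  k=2: a=1, p=121, q=12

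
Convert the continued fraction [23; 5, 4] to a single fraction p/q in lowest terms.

Fold from the inside: start with 4/1.
  5 + 1/4 = 21/4
  23 + 4/21 = 487/21

487/21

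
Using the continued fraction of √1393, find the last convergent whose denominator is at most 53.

1157/31

√1393 = [37; 3, 10, 3, 74, …] (period length 4).
Convergents:
  p_0/q_0 = 37/1
  p_1/q_1 = 112/3
  p_2/q_2 = 1157/31
  p_3/q_3 = 3583/96
q_2 = 31 ≤ 53 < 96 = q_3, so the answer is 1157/31.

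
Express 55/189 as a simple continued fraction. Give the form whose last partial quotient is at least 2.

55 = 0·189 + 55
189 = 3·55 + 24
55 = 2·24 + 7
24 = 3·7 + 3
7 = 2·3 + 1
3 = 3·1 + 0  (stop)
So 55/189 = [0; 3, 2, 3, 2, 3].

[0; 3, 2, 3, 2, 3]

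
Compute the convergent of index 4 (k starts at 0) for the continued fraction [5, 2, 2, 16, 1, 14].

Using pₖ = aₖpₖ₋₁ + pₖ₋₂, qₖ = aₖqₖ₋₁ + qₖ₋₂ (with p₋₁=1, p₋₂=0, q₋₁=0, q₋₂=1):
  k=0: a=5, p=5, q=1
  k=1: a=2, p=11, q=2
  k=2: a=2, p=27, q=5
  k=3: a=16, p=443, q=82
  k=4: a=1, p=470, q=87

470/87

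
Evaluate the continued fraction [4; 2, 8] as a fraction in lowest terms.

Fold from the inside: start with 8/1.
  2 + 1/8 = 17/8
  4 + 8/17 = 76/17

76/17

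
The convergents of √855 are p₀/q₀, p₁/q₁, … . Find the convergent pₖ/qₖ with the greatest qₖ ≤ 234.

3041/104

√855 = [29; 4, 6, 4, 58, …] (period length 4).
Convergents:
  p_0/q_0 = 29/1
  p_1/q_1 = 117/4
  p_2/q_2 = 731/25
  p_3/q_3 = 3041/104
  p_4/q_4 = 177109/6057
q_3 = 104 ≤ 234 < 6057 = q_4, so the answer is 3041/104.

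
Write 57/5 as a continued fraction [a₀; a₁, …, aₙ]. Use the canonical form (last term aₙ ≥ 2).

[11; 2, 2]

57 = 11×5 + 2
5 = 2×2 + 1
2 = 2×1 + 0  (stop)
So 57/5 = [11; 2, 2].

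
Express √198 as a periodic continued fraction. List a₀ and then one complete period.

a₀ = ⌊√198⌋ = 14.
With m₀=0, d₀=1 and mₖ₊₁ = dₖaₖ − mₖ, dₖ₊₁ = (n − mₖ₊₁²)/dₖ, aₖ₊₁ = ⌊(a₀+mₖ₊₁)/dₖ₊₁⌋:
  k=1: m=14, d=2, a=14
  k=2: m=14, d=1, a=28
d=1 and a=2a₀=28 at k=2, so the next step gives (m, d) = (14, 2) again — its k=1 value — and the period has length 2.

[14; 14, 28]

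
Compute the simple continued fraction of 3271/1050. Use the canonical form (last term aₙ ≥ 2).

3271 = 3·1050 + 121
1050 = 8·121 + 82
121 = 1·82 + 39
82 = 2·39 + 4
39 = 9·4 + 3
4 = 1·3 + 1
3 = 3·1 + 0  (stop)
So 3271/1050 = [3; 8, 1, 2, 9, 1, 3].

[3; 8, 1, 2, 9, 1, 3]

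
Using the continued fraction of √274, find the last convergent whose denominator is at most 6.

33/2

√274 = [16; 1, 1, 4, 4, 1, 1, 32, …] (period length 7).
Convergents:
  p_0/q_0 = 16/1
  p_1/q_1 = 17/1
  p_2/q_2 = 33/2
  p_3/q_3 = 149/9
q_2 = 2 ≤ 6 < 9 = q_3, so the answer is 33/2.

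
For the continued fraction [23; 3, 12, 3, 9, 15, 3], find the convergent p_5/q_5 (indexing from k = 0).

374569/16059

Using pₖ = aₖpₖ₋₁ + pₖ₋₂, qₖ = aₖqₖ₋₁ + qₖ₋₂ (with p₋₁=1, p₋₂=0, q₋₁=0, q₋₂=1):
  k=0: a=23, p=23, q=1
  k=1: a=3, p=70, q=3
  k=2: a=12, p=863, q=37
  k=3: a=3, p=2659, q=114
  k=4: a=9, p=24794, q=1063
  k=5: a=15, p=374569, q=16059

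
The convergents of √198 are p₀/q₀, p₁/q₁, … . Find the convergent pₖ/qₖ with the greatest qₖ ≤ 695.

5530/393

√198 = [14; 14, 28, …] (period length 2).
Convergents:
  p_0/q_0 = 14/1
  p_1/q_1 = 197/14
  p_2/q_2 = 5530/393
  p_3/q_3 = 77617/5516
q_2 = 393 ≤ 695 < 5516 = q_3, so the answer is 5530/393.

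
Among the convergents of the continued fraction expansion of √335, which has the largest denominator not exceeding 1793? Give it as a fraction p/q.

√335 = [18; 3, 3, 3, 36, …] (period length 4).
Convergents:
  p_0/q_0 = 18/1
  p_1/q_1 = 55/3
  p_2/q_2 = 183/10
  p_3/q_3 = 604/33
  p_4/q_4 = 21927/1198
  p_5/q_5 = 66385/3627
q_4 = 1198 ≤ 1793 < 3627 = q_5, so the answer is 21927/1198.

21927/1198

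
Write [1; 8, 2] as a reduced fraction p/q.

Fold from the inside: start with 2/1.
  8 + 1/2 = 17/2
  1 + 2/17 = 19/17

19/17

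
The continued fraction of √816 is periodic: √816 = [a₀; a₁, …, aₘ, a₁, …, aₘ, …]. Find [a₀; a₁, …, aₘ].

[28; 1, 1, 3, 3, 3, 1, 1, 56]

a₀ = ⌊√816⌋ = 28.
With m₀=0, d₀=1 and mₖ₊₁ = dₖaₖ − mₖ, dₖ₊₁ = (n − mₖ₊₁²)/dₖ, aₖ₊₁ = ⌊(a₀+mₖ₊₁)/dₖ₊₁⌋:
  k=1: m=28, d=32, a=1
  k=2: m=4, d=25, a=1
  k=3: m=21, d=15, a=3
  k=4: m=24, d=16, a=3
  k=5: m=24, d=15, a=3
  k=6: m=21, d=25, a=1
  k=7: m=4, d=32, a=1
  k=8: m=28, d=1, a=56
d=1 and a=2a₀=56 at k=8, so the next step gives (m, d) = (28, 32) again — its k=1 value — and the period has length 8.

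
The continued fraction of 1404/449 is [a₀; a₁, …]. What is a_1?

1404 = 3·449 + 57   →  a_0 = 3
449 = 7·57 + 50   →  a_1 = 7

7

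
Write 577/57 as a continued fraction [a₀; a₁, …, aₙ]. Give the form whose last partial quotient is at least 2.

[10; 8, 7]

577 = 10×57 + 7
57 = 8×7 + 1
7 = 7×1 + 0  (stop)
So 577/57 = [10; 8, 7].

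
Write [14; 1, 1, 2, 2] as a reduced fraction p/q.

175/12

Using pₖ = aₖpₖ₋₁ + pₖ₋₂ and qₖ = aₖqₖ₋₁ + qₖ₋₂:
  k=0: a=14, p=14, q=1
  k=1: a=1, p=15, q=1
  k=2: a=1, p=29, q=2
  k=3: a=2, p=73, q=5
  k=4: a=2, p=175, q=12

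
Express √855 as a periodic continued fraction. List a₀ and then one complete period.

[29; 4, 6, 4, 58]

a₀ = ⌊√855⌋ = 29.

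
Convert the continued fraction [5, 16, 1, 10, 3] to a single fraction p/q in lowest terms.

2909/575

Using pₖ = aₖpₖ₋₁ + pₖ₋₂ and qₖ = aₖqₖ₋₁ + qₖ₋₂:
  k=0: a=5, p=5, q=1
  k=1: a=16, p=81, q=16
  k=2: a=1, p=86, q=17
  k=3: a=10, p=941, q=186
  k=4: a=3, p=2909, q=575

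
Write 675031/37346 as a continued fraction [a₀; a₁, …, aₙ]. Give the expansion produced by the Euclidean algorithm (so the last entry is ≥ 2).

[18; 13, 3, 11, 16, 2, 2]

675031 = 18*37346 + 2803
37346 = 13*2803 + 907
2803 = 3*907 + 82
907 = 11*82 + 5
82 = 16*5 + 2
5 = 2*2 + 1
2 = 2*1 + 0  (stop)
So 675031/37346 = [18; 13, 3, 11, 16, 2, 2].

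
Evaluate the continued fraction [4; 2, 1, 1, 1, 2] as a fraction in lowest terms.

Using pₖ = aₖpₖ₋₁ + pₖ₋₂ and qₖ = aₖqₖ₋₁ + qₖ₋₂:
  k=0: a=4, p=4, q=1
  k=1: a=2, p=9, q=2
  k=2: a=1, p=13, q=3
  k=3: a=1, p=22, q=5
  k=4: a=1, p=35, q=8
  k=5: a=2, p=92, q=21

92/21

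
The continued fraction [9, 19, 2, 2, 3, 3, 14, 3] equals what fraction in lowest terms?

Using pₖ = aₖpₖ₋₁ + pₖ₋₂ and qₖ = aₖqₖ₋₁ + qₖ₋₂:
  k=0: a=9, p=9, q=1
  k=1: a=19, p=172, q=19
  k=2: a=2, p=353, q=39
  k=3: a=2, p=878, q=97
  k=4: a=3, p=2987, q=330
  k=5: a=3, p=9839, q=1087
  k=6: a=14, p=140733, q=15548
  k=7: a=3, p=432038, q=47731

432038/47731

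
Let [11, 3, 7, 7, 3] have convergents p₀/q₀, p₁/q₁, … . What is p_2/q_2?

249/22

Using pₖ = aₖpₖ₋₁ + pₖ₋₂, qₖ = aₖqₖ₋₁ + qₖ₋₂ (with p₋₁=1, p₋₂=0, q₋₁=0, q₋₂=1):
  k=0: a=11, p=11, q=1
  k=1: a=3, p=34, q=3
  k=2: a=7, p=249, q=22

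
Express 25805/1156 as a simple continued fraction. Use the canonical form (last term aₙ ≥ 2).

[22; 3, 10, 12, 3]

25805 = 22·1156 + 373
1156 = 3·373 + 37
373 = 10·37 + 3
37 = 12·3 + 1
3 = 3·1 + 0  (stop)
So 25805/1156 = [22; 3, 10, 12, 3].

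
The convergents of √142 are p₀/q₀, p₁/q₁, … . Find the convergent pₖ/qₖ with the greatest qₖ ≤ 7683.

40897/3432

√142 = [11; 1, 10, 1, 22, …] (period length 4).
Convergents:
  p_0/q_0 = 11/1
  p_1/q_1 = 12/1
  p_2/q_2 = 131/11
  p_3/q_3 = 143/12
  p_4/q_4 = 3277/275
  p_5/q_5 = 3420/287
  p_6/q_6 = 37477/3145
  p_7/q_7 = 40897/3432
  p_8/q_8 = 937211/78649
q_7 = 3432 ≤ 7683 < 78649 = q_8, so the answer is 40897/3432.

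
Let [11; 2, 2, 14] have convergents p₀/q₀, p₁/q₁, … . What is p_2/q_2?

Using pₖ = aₖpₖ₋₁ + pₖ₋₂, qₖ = aₖqₖ₋₁ + qₖ₋₂ (with p₋₁=1, p₋₂=0, q₋₁=0, q₋₂=1):
  k=0: a=11, p=11, q=1
  k=1: a=2, p=23, q=2
  k=2: a=2, p=57, q=5

57/5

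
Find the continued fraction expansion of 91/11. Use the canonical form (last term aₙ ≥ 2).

[8; 3, 1, 2]

91 = 8*11 + 3
11 = 3*3 + 2
3 = 1*2 + 1
2 = 2*1 + 0  (stop)
So 91/11 = [8; 3, 1, 2].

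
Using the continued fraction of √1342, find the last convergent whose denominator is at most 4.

110/3

√1342 = [36; 1, 1, 1, 2, 1, 1, 1, 72, …] (period length 8).
Convergents:
  p_0/q_0 = 36/1
  p_1/q_1 = 37/1
  p_2/q_2 = 73/2
  p_3/q_3 = 110/3
  p_4/q_4 = 293/8
q_3 = 3 ≤ 4 < 8 = q_4, so the answer is 110/3.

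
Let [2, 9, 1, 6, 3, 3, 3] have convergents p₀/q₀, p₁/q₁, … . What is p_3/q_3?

Using pₖ = aₖpₖ₋₁ + pₖ₋₂, qₖ = aₖqₖ₋₁ + qₖ₋₂ (with p₋₁=1, p₋₂=0, q₋₁=0, q₋₂=1):
  k=0: a=2, p=2, q=1
  k=1: a=9, p=19, q=9
  k=2: a=1, p=21, q=10
  k=3: a=6, p=145, q=69

145/69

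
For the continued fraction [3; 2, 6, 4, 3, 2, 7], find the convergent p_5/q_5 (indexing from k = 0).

Using pₖ = aₖpₖ₋₁ + pₖ₋₂, qₖ = aₖqₖ₋₁ + qₖ₋₂ (with p₋₁=1, p₋₂=0, q₋₁=0, q₋₂=1):
  k=0: a=3, p=3, q=1
  k=1: a=2, p=7, q=2
  k=2: a=6, p=45, q=13
  k=3: a=4, p=187, q=54
  k=4: a=3, p=606, q=175
  k=5: a=2, p=1399, q=404

1399/404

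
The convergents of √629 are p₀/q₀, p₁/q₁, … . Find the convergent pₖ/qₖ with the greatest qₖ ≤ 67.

627/25

√629 = [25; 12, 1, 1, 12, 50, …] (period length 5).
Convergents:
  p_0/q_0 = 25/1
  p_1/q_1 = 301/12
  p_2/q_2 = 326/13
  p_3/q_3 = 627/25
  p_4/q_4 = 7850/313
q_3 = 25 ≤ 67 < 313 = q_4, so the answer is 627/25.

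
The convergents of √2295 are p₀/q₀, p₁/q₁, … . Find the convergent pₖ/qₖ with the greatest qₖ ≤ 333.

14803/309

√2295 = [47; 1, 9, 1, 1, 1, 9, 1, 94, …] (period length 8).
Convergents:
  p_0/q_0 = 47/1
  p_1/q_1 = 48/1
  p_2/q_2 = 479/10
  p_3/q_3 = 527/11
  p_4/q_4 = 1006/21
  p_5/q_5 = 1533/32
  p_6/q_6 = 14803/309
  p_7/q_7 = 16336/341
q_6 = 309 ≤ 333 < 341 = q_7, so the answer is 14803/309.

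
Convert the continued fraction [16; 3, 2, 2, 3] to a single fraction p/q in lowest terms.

945/58

Fold from the inside: start with 3/1.
  2 + 1/3 = 7/3
  2 + 3/7 = 17/7
  3 + 7/17 = 58/17
  16 + 17/58 = 945/58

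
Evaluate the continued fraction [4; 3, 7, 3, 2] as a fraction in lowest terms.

Fold from the inside: start with 2/1.
  3 + 1/2 = 7/2
  7 + 2/7 = 51/7
  3 + 7/51 = 160/51
  4 + 51/160 = 691/160

691/160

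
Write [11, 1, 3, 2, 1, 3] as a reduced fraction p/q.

565/48

Using pₖ = aₖpₖ₋₁ + pₖ₋₂ and qₖ = aₖqₖ₋₁ + qₖ₋₂:
  k=0: a=11, p=11, q=1
  k=1: a=1, p=12, q=1
  k=2: a=3, p=47, q=4
  k=3: a=2, p=106, q=9
  k=4: a=1, p=153, q=13
  k=5: a=3, p=565, q=48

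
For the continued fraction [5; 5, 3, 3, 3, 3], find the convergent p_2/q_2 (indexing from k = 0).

Using pₖ = aₖpₖ₋₁ + pₖ₋₂, qₖ = aₖqₖ₋₁ + qₖ₋₂ (with p₋₁=1, p₋₂=0, q₋₁=0, q₋₂=1):
  k=0: a=5, p=5, q=1
  k=1: a=5, p=26, q=5
  k=2: a=3, p=83, q=16

83/16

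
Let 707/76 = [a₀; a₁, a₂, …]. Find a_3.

707 = 9·76 + 23   →  a_0 = 9
76 = 3·23 + 7   →  a_1 = 3
23 = 3·7 + 2   →  a_2 = 3
7 = 3·2 + 1   →  a_3 = 3

3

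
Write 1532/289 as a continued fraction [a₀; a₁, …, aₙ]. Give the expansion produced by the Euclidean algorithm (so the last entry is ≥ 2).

1532 = 5·289 + 87
289 = 3·87 + 28
87 = 3·28 + 3
28 = 9·3 + 1
3 = 3·1 + 0  (stop)
So 1532/289 = [5; 3, 3, 9, 3].

[5; 3, 3, 9, 3]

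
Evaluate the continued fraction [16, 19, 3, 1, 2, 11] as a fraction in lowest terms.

Using pₖ = aₖpₖ₋₁ + pₖ₋₂ and qₖ = aₖqₖ₋₁ + qₖ₋₂:
  k=0: a=16, p=16, q=1
  k=1: a=19, p=305, q=19
  k=2: a=3, p=931, q=58
  k=3: a=1, p=1236, q=77
  k=4: a=2, p=3403, q=212
  k=5: a=11, p=38669, q=2409

38669/2409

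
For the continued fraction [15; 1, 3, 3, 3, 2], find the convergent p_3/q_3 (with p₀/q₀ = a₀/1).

Using pₖ = aₖpₖ₋₁ + pₖ₋₂, qₖ = aₖqₖ₋₁ + qₖ₋₂ (with p₋₁=1, p₋₂=0, q₋₁=0, q₋₂=1):
  k=0: a=15, p=15, q=1
  k=1: a=1, p=16, q=1
  k=2: a=3, p=63, q=4
  k=3: a=3, p=205, q=13

205/13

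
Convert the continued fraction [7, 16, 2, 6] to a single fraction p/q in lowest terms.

1511/214

Fold from the inside: start with 6/1.
  2 + 1/6 = 13/6
  16 + 6/13 = 214/13
  7 + 13/214 = 1511/214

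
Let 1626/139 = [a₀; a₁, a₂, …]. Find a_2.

1626 = 11·139 + 97   →  a_0 = 11
139 = 1·97 + 42   →  a_1 = 1
97 = 2·42 + 13   →  a_2 = 2

2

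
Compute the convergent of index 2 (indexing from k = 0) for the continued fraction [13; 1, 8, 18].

Using pₖ = aₖpₖ₋₁ + pₖ₋₂, qₖ = aₖqₖ₋₁ + qₖ₋₂ (with p₋₁=1, p₋₂=0, q₋₁=0, q₋₂=1):
  k=0: a=13, p=13, q=1
  k=1: a=1, p=14, q=1
  k=2: a=8, p=125, q=9

125/9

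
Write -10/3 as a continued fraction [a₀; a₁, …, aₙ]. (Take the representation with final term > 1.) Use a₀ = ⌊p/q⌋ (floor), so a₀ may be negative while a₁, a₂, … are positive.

[-4; 1, 2]

-10 = -4·3 + 2
3 = 1·2 + 1
2 = 2·1 + 0  (stop)
So -10/3 = [-4; 1, 2].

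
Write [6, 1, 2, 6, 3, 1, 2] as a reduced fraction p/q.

Using pₖ = aₖpₖ₋₁ + pₖ₋₂ and qₖ = aₖqₖ₋₁ + qₖ₋₂:
  k=0: a=6, p=6, q=1
  k=1: a=1, p=7, q=1
  k=2: a=2, p=20, q=3
  k=3: a=6, p=127, q=19
  k=4: a=3, p=401, q=60
  k=5: a=1, p=528, q=79
  k=6: a=2, p=1457, q=218

1457/218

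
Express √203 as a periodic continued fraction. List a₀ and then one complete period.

a₀ = ⌊√203⌋ = 14.

[14; 4, 28]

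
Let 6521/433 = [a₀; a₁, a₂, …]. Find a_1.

16

6521 = 15·433 + 26   →  a_0 = 15
433 = 16·26 + 17   →  a_1 = 16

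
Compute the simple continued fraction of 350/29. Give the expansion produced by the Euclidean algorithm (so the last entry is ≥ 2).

[12; 14, 2]

350 = 12*29 + 2
29 = 14*2 + 1
2 = 2*1 + 0  (stop)
So 350/29 = [12; 14, 2].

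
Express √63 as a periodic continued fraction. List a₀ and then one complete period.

[7; 1, 14]

a₀ = ⌊√63⌋ = 7.
With m₀=0, d₀=1 and mₖ₊₁ = dₖaₖ − mₖ, dₖ₊₁ = (n − mₖ₊₁²)/dₖ, aₖ₊₁ = ⌊(a₀+mₖ₊₁)/dₖ₊₁⌋:
  k=1: m=7, d=14, a=1
  k=2: m=7, d=1, a=14
d=1 and a=2a₀=14 at k=2, so the next step gives (m, d) = (7, 14) again — its k=1 value — and the period has length 2.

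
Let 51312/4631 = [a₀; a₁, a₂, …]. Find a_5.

3

51312 = 11·4631 + 371   →  a_0 = 11
4631 = 12·371 + 179   →  a_1 = 12
371 = 2·179 + 13   →  a_2 = 2
179 = 13·13 + 10   →  a_3 = 13
13 = 1·10 + 3   →  a_4 = 1
10 = 3·3 + 1   →  a_5 = 3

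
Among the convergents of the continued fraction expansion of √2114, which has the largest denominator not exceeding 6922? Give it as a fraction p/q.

√2114 = [45; 1, 44, 1, 90, …] (period length 4).
Convergents:
  p_0/q_0 = 45/1
  p_1/q_1 = 46/1
  p_2/q_2 = 2069/45
  p_3/q_3 = 2115/46
  p_4/q_4 = 192419/4185
  p_5/q_5 = 194534/4231
  p_6/q_6 = 8751915/190349
q_5 = 4231 ≤ 6922 < 190349 = q_6, so the answer is 194534/4231.

194534/4231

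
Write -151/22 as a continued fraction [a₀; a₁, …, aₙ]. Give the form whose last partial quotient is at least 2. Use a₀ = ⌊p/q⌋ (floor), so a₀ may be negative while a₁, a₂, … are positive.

[-7; 7, 3]

-151 = -7*22 + 3
22 = 7*3 + 1
3 = 3*1 + 0  (stop)
So -151/22 = [-7; 7, 3].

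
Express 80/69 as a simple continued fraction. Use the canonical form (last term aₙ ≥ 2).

[1; 6, 3, 1, 2]

80 = 1·69 + 11
69 = 6·11 + 3
11 = 3·3 + 2
3 = 1·2 + 1
2 = 2·1 + 0  (stop)
So 80/69 = [1; 6, 3, 1, 2].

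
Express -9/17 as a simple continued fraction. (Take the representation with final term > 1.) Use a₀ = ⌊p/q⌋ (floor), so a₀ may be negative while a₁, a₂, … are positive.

[-1; 2, 8]

-9 = -1×17 + 8
17 = 2×8 + 1
8 = 8×1 + 0  (stop)
So -9/17 = [-1; 2, 8].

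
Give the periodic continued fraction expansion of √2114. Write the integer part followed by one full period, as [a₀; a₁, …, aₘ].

a₀ = ⌊√2114⌋ = 45.
With m₀=0, d₀=1 and mₖ₊₁ = dₖaₖ − mₖ, dₖ₊₁ = (n − mₖ₊₁²)/dₖ, aₖ₊₁ = ⌊(a₀+mₖ₊₁)/dₖ₊₁⌋:
  k=1: m=45, d=89, a=1
  k=2: m=44, d=2, a=44
  k=3: m=44, d=89, a=1
  k=4: m=45, d=1, a=90
d=1 and a=2a₀=90 at k=4, so the next step gives (m, d) = (45, 89) again — its k=1 value — and the period has length 4.

[45; 1, 44, 1, 90]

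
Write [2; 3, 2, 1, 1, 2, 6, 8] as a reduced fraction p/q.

5261/2292

Fold from the inside: start with 8/1.
  6 + 1/8 = 49/8
  2 + 8/49 = 106/49
  1 + 49/106 = 155/106
  1 + 106/155 = 261/155
  2 + 155/261 = 677/261
  3 + 261/677 = 2292/677
  2 + 677/2292 = 5261/2292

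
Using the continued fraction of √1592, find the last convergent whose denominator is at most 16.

√1592 = [39; 1, 8, 1, 78, …] (period length 4).
Convergents:
  p_0/q_0 = 39/1
  p_1/q_1 = 40/1
  p_2/q_2 = 359/9
  p_3/q_3 = 399/10
  p_4/q_4 = 31481/789
q_3 = 10 ≤ 16 < 789 = q_4, so the answer is 399/10.

399/10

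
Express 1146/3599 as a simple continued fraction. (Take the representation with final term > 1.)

1146 = 0*3599 + 1146
3599 = 3*1146 + 161
1146 = 7*161 + 19
161 = 8*19 + 9
19 = 2*9 + 1
9 = 9*1 + 0  (stop)
So 1146/3599 = [0; 3, 7, 8, 2, 9].

[0; 3, 7, 8, 2, 9]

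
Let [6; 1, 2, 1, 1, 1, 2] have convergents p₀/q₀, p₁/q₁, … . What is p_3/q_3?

Using pₖ = aₖpₖ₋₁ + pₖ₋₂, qₖ = aₖqₖ₋₁ + qₖ₋₂ (with p₋₁=1, p₋₂=0, q₋₁=0, q₋₂=1):
  k=0: a=6, p=6, q=1
  k=1: a=1, p=7, q=1
  k=2: a=2, p=20, q=3
  k=3: a=1, p=27, q=4

27/4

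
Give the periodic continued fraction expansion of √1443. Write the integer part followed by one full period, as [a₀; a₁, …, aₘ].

a₀ = ⌊√1443⌋ = 37.
With m₀=0, d₀=1 and mₖ₊₁ = dₖaₖ − mₖ, dₖ₊₁ = (n − mₖ₊₁²)/dₖ, aₖ₊₁ = ⌊(a₀+mₖ₊₁)/dₖ₊₁⌋:
  k=1: m=37, d=74, a=1
  k=2: m=37, d=1, a=74
d=1 and a=2a₀=74 at k=2, so the next step gives (m, d) = (37, 74) again — its k=1 value — and the period has length 2.

[37; 1, 74]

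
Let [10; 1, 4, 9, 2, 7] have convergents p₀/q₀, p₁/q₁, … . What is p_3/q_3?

Using pₖ = aₖpₖ₋₁ + pₖ₋₂, qₖ = aₖqₖ₋₁ + qₖ₋₂ (with p₋₁=1, p₋₂=0, q₋₁=0, q₋₂=1):
  k=0: a=10, p=10, q=1
  k=1: a=1, p=11, q=1
  k=2: a=4, p=54, q=5
  k=3: a=9, p=497, q=46

497/46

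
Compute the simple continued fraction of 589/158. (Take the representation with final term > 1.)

[3; 1, 2, 1, 2, 14]

589 = 3×158 + 115
158 = 1×115 + 43
115 = 2×43 + 29
43 = 1×29 + 14
29 = 2×14 + 1
14 = 14×1 + 0  (stop)
So 589/158 = [3; 1, 2, 1, 2, 14].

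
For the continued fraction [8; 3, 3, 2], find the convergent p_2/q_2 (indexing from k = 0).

83/10

Using pₖ = aₖpₖ₋₁ + pₖ₋₂, qₖ = aₖqₖ₋₁ + qₖ₋₂ (with p₋₁=1, p₋₂=0, q₋₁=0, q₋₂=1):
  k=0: a=8, p=8, q=1
  k=1: a=3, p=25, q=3
  k=2: a=3, p=83, q=10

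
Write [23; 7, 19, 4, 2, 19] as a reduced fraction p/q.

Using pₖ = aₖpₖ₋₁ + pₖ₋₂ and qₖ = aₖqₖ₋₁ + qₖ₋₂:
  k=0: a=23, p=23, q=1
  k=1: a=7, p=162, q=7
  k=2: a=19, p=3101, q=134
  k=3: a=4, p=12566, q=543
  k=4: a=2, p=28233, q=1220
  k=5: a=19, p=548993, q=23723

548993/23723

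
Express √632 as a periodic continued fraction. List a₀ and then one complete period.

[25; 7, 6, 7, 50]

a₀ = ⌊√632⌋ = 25.
With m₀=0, d₀=1 and mₖ₊₁ = dₖaₖ − mₖ, dₖ₊₁ = (n − mₖ₊₁²)/dₖ, aₖ₊₁ = ⌊(a₀+mₖ₊₁)/dₖ₊₁⌋:
  k=1: m=25, d=7, a=7
  k=2: m=24, d=8, a=6
  k=3: m=24, d=7, a=7
  k=4: m=25, d=1, a=50
d=1 and a=2a₀=50 at k=4, so the next step gives (m, d) = (25, 7) again — its k=1 value — and the period has length 4.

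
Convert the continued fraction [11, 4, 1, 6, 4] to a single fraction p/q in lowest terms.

1580/141

Using pₖ = aₖpₖ₋₁ + pₖ₋₂ and qₖ = aₖqₖ₋₁ + qₖ₋₂:
  k=0: a=11, p=11, q=1
  k=1: a=4, p=45, q=4
  k=2: a=1, p=56, q=5
  k=3: a=6, p=381, q=34
  k=4: a=4, p=1580, q=141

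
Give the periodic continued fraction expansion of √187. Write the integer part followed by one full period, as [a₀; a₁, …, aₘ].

[13; 1, 2, 13, 2, 1, 26]

a₀ = ⌊√187⌋ = 13.
With m₀=0, d₀=1 and mₖ₊₁ = dₖaₖ − mₖ, dₖ₊₁ = (n − mₖ₊₁²)/dₖ, aₖ₊₁ = ⌊(a₀+mₖ₊₁)/dₖ₊₁⌋:
  k=1: m=13, d=18, a=1
  k=2: m=5, d=9, a=2
  k=3: m=13, d=2, a=13
  k=4: m=13, d=9, a=2
  k=5: m=5, d=18, a=1
  k=6: m=13, d=1, a=26
d=1 and a=2a₀=26 at k=6, so the next step gives (m, d) = (13, 18) again — its k=1 value — and the period has length 6.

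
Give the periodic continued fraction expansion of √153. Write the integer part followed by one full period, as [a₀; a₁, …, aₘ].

[12; 2, 1, 2, 2, 2, 1, 2, 24]

a₀ = ⌊√153⌋ = 12.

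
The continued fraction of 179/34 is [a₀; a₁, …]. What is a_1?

179 = 5·34 + 9   →  a_0 = 5
34 = 3·9 + 7   →  a_1 = 3

3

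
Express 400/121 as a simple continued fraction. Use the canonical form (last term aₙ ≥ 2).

400 = 3×121 + 37
121 = 3×37 + 10
37 = 3×10 + 7
10 = 1×7 + 3
7 = 2×3 + 1
3 = 3×1 + 0  (stop)
So 400/121 = [3; 3, 3, 1, 2, 3].

[3; 3, 3, 1, 2, 3]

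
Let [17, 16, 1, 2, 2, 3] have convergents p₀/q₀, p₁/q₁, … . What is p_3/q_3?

Using pₖ = aₖpₖ₋₁ + pₖ₋₂, qₖ = aₖqₖ₋₁ + qₖ₋₂ (with p₋₁=1, p₋₂=0, q₋₁=0, q₋₂=1):
  k=0: a=17, p=17, q=1
  k=1: a=16, p=273, q=16
  k=2: a=1, p=290, q=17
  k=3: a=2, p=853, q=50

853/50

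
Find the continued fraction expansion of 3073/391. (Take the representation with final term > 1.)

[7; 1, 6, 9, 6]

3073 = 7*391 + 336
391 = 1*336 + 55
336 = 6*55 + 6
55 = 9*6 + 1
6 = 6*1 + 0  (stop)
So 3073/391 = [7; 1, 6, 9, 6].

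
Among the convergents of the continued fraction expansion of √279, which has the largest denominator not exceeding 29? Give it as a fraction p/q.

√279 = [16; 1, 2, 2, 1, 2, 2, 1, 32, …] (period length 8).
Convergents:
  p_0/q_0 = 16/1
  p_1/q_1 = 17/1
  p_2/q_2 = 50/3
  p_3/q_3 = 117/7
  p_4/q_4 = 167/10
  p_5/q_5 = 451/27
  p_6/q_6 = 1069/64
q_5 = 27 ≤ 29 < 64 = q_6, so the answer is 451/27.

451/27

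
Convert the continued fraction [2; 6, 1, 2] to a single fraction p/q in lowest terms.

Using pₖ = aₖpₖ₋₁ + pₖ₋₂ and qₖ = aₖqₖ₋₁ + qₖ₋₂:
  k=0: a=2, p=2, q=1
  k=1: a=6, p=13, q=6
  k=2: a=1, p=15, q=7
  k=3: a=2, p=43, q=20

43/20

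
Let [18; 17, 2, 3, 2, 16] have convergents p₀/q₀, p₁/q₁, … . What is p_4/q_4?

5038/279

Using pₖ = aₖpₖ₋₁ + pₖ₋₂, qₖ = aₖqₖ₋₁ + qₖ₋₂ (with p₋₁=1, p₋₂=0, q₋₁=0, q₋₂=1):
  k=0: a=18, p=18, q=1
  k=1: a=17, p=307, q=17
  k=2: a=2, p=632, q=35
  k=3: a=3, p=2203, q=122
  k=4: a=2, p=5038, q=279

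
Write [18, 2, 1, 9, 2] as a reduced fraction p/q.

Fold from the inside: start with 2/1.
  9 + 1/2 = 19/2
  1 + 2/19 = 21/19
  2 + 19/21 = 61/21
  18 + 21/61 = 1119/61

1119/61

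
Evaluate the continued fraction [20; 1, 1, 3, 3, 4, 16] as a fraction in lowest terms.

33049/1607

Fold from the inside: start with 16/1.
  4 + 1/16 = 65/16
  3 + 16/65 = 211/65
  3 + 65/211 = 698/211
  1 + 211/698 = 909/698
  1 + 698/909 = 1607/909
  20 + 909/1607 = 33049/1607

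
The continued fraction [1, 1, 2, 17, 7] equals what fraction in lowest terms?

Using pₖ = aₖpₖ₋₁ + pₖ₋₂ and qₖ = aₖqₖ₋₁ + qₖ₋₂:
  k=0: a=1, p=1, q=1
  k=1: a=1, p=2, q=1
  k=2: a=2, p=5, q=3
  k=3: a=17, p=87, q=52
  k=4: a=7, p=614, q=367

614/367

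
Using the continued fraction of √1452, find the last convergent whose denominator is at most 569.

√1452 = [38; 9, 1, 1, 18, 1, 1, 9, 76, …] (period length 8).
Convergents:
  p_0/q_0 = 38/1
  p_1/q_1 = 343/9
  p_2/q_2 = 381/10
  p_3/q_3 = 724/19
  p_4/q_4 = 13413/352
  p_5/q_5 = 14137/371
  p_6/q_6 = 27550/723
q_5 = 371 ≤ 569 < 723 = q_6, so the answer is 14137/371.

14137/371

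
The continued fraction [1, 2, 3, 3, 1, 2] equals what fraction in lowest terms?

Using pₖ = aₖpₖ₋₁ + pₖ₋₂ and qₖ = aₖqₖ₋₁ + qₖ₋₂:
  k=0: a=1, p=1, q=1
  k=1: a=2, p=3, q=2
  k=2: a=3, p=10, q=7
  k=3: a=3, p=33, q=23
  k=4: a=1, p=43, q=30
  k=5: a=2, p=119, q=83

119/83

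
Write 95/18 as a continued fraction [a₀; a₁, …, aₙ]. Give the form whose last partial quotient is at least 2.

[5; 3, 1, 1, 2]

95 = 5×18 + 5
18 = 3×5 + 3
5 = 1×3 + 2
3 = 1×2 + 1
2 = 2×1 + 0  (stop)
So 95/18 = [5; 3, 1, 1, 2].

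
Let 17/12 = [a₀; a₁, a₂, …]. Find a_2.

17 = 1·12 + 5   →  a_0 = 1
12 = 2·5 + 2   →  a_1 = 2
5 = 2·2 + 1   →  a_2 = 2

2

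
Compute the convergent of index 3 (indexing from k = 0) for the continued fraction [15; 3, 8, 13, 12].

Using pₖ = aₖpₖ₋₁ + pₖ₋₂, qₖ = aₖqₖ₋₁ + qₖ₋₂ (with p₋₁=1, p₋₂=0, q₋₁=0, q₋₂=1):
  k=0: a=15, p=15, q=1
  k=1: a=3, p=46, q=3
  k=2: a=8, p=383, q=25
  k=3: a=13, p=5025, q=328

5025/328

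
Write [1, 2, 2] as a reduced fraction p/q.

Fold from the inside: start with 2/1.
  2 + 1/2 = 5/2
  1 + 2/5 = 7/5

7/5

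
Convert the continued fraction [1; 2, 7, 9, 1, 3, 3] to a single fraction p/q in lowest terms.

Fold from the inside: start with 3/1.
  3 + 1/3 = 10/3
  1 + 3/10 = 13/10
  9 + 10/13 = 127/13
  7 + 13/127 = 902/127
  2 + 127/902 = 1931/902
  1 + 902/1931 = 2833/1931

2833/1931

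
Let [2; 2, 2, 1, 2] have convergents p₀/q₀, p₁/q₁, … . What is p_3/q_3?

Using pₖ = aₖpₖ₋₁ + pₖ₋₂, qₖ = aₖqₖ₋₁ + qₖ₋₂ (with p₋₁=1, p₋₂=0, q₋₁=0, q₋₂=1):
  k=0: a=2, p=2, q=1
  k=1: a=2, p=5, q=2
  k=2: a=2, p=12, q=5
  k=3: a=1, p=17, q=7

17/7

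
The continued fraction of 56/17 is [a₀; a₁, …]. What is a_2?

2

56 = 3·17 + 5   →  a_0 = 3
17 = 3·5 + 2   →  a_1 = 3
5 = 2·2 + 1   →  a_2 = 2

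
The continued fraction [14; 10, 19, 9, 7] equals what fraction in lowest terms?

173339/12294

Fold from the inside: start with 7/1.
  9 + 1/7 = 64/7
  19 + 7/64 = 1223/64
  10 + 64/1223 = 12294/1223
  14 + 1223/12294 = 173339/12294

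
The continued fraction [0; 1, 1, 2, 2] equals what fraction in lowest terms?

Using pₖ = aₖpₖ₋₁ + pₖ₋₂ and qₖ = aₖqₖ₋₁ + qₖ₋₂:
  k=0: a=0, p=0, q=1
  k=1: a=1, p=1, q=1
  k=2: a=1, p=1, q=2
  k=3: a=2, p=3, q=5
  k=4: a=2, p=7, q=12

7/12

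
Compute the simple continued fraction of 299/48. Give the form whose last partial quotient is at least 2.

[6; 4, 2, 1, 3]

299 = 6·48 + 11
48 = 4·11 + 4
11 = 2·4 + 3
4 = 1·3 + 1
3 = 3·1 + 0  (stop)
So 299/48 = [6; 4, 2, 1, 3].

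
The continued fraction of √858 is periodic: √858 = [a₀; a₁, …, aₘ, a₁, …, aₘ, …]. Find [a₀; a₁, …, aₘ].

a₀ = ⌊√858⌋ = 29.
With m₀=0, d₀=1 and mₖ₊₁ = dₖaₖ − mₖ, dₖ₊₁ = (n − mₖ₊₁²)/dₖ, aₖ₊₁ = ⌊(a₀+mₖ₊₁)/dₖ₊₁⌋:
  k=1: m=29, d=17, a=3
  k=2: m=22, d=22, a=2
  k=3: m=22, d=17, a=3
  k=4: m=29, d=1, a=58
d=1 and a=2a₀=58 at k=4, so the next step gives (m, d) = (29, 17) again — its k=1 value — and the period has length 4.

[29; 3, 2, 3, 58]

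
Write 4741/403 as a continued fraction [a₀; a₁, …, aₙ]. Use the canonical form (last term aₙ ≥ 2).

4741 = 11×403 + 308
403 = 1×308 + 95
308 = 3×95 + 23
95 = 4×23 + 3
23 = 7×3 + 2
3 = 1×2 + 1
2 = 2×1 + 0  (stop)
So 4741/403 = [11; 1, 3, 4, 7, 1, 2].

[11; 1, 3, 4, 7, 1, 2]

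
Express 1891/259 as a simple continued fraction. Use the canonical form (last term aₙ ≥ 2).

1891 = 7*259 + 78
259 = 3*78 + 25
78 = 3*25 + 3
25 = 8*3 + 1
3 = 3*1 + 0  (stop)
So 1891/259 = [7; 3, 3, 8, 3].

[7; 3, 3, 8, 3]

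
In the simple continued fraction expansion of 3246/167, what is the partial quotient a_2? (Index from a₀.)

3

3246 = 19·167 + 73   →  a_0 = 19
167 = 2·73 + 21   →  a_1 = 2
73 = 3·21 + 10   →  a_2 = 3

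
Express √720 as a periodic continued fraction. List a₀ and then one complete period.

[26; 1, 4, 1, 52]

a₀ = ⌊√720⌋ = 26.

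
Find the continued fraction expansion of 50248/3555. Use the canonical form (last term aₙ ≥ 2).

[14; 7, 2, 3, 2, 14, 2]

50248 = 14×3555 + 478
3555 = 7×478 + 209
478 = 2×209 + 60
209 = 3×60 + 29
60 = 2×29 + 2
29 = 14×2 + 1
2 = 2×1 + 0  (stop)
So 50248/3555 = [14; 7, 2, 3, 2, 14, 2].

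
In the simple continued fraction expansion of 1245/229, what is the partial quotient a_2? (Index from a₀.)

3

1245 = 5·229 + 100   →  a_0 = 5
229 = 2·100 + 29   →  a_1 = 2
100 = 3·29 + 13   →  a_2 = 3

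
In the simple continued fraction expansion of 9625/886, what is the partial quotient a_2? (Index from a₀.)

9625 = 10·886 + 765   →  a_0 = 10
886 = 1·765 + 121   →  a_1 = 1
765 = 6·121 + 39   →  a_2 = 6

6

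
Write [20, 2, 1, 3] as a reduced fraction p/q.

224/11

Fold from the inside: start with 3/1.
  1 + 1/3 = 4/3
  2 + 3/4 = 11/4
  20 + 4/11 = 224/11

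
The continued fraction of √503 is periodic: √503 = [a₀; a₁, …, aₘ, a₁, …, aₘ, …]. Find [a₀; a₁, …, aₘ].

[22; 2, 2, 1, 21, 1, 2, 2, 44]

a₀ = ⌊√503⌋ = 22.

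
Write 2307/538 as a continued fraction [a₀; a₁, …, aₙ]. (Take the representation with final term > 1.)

2307 = 4·538 + 155
538 = 3·155 + 73
155 = 2·73 + 9
73 = 8·9 + 1
9 = 9·1 + 0  (stop)
So 2307/538 = [4; 3, 2, 8, 9].

[4; 3, 2, 8, 9]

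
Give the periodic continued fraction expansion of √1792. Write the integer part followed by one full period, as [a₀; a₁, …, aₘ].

a₀ = ⌊√1792⌋ = 42.

[42; 3, 84]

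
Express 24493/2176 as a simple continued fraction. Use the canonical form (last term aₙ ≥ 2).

[11; 3, 1, 9, 1, 2, 2, 7]

24493 = 11×2176 + 557
2176 = 3×557 + 505
557 = 1×505 + 52
505 = 9×52 + 37
52 = 1×37 + 15
37 = 2×15 + 7
15 = 2×7 + 1
7 = 7×1 + 0  (stop)
So 24493/2176 = [11; 3, 1, 9, 1, 2, 2, 7].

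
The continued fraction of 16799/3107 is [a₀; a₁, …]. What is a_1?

2

16799 = 5·3107 + 1264   →  a_0 = 5
3107 = 2·1264 + 579   →  a_1 = 2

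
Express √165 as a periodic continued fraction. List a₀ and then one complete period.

[12; 1, 5, 2, 5, 1, 24]

a₀ = ⌊√165⌋ = 12.
With m₀=0, d₀=1 and mₖ₊₁ = dₖaₖ − mₖ, dₖ₊₁ = (n − mₖ₊₁²)/dₖ, aₖ₊₁ = ⌊(a₀+mₖ₊₁)/dₖ₊₁⌋:
  k=1: m=12, d=21, a=1
  k=2: m=9, d=4, a=5
  k=3: m=11, d=11, a=2
  k=4: m=11, d=4, a=5
  k=5: m=9, d=21, a=1
  k=6: m=12, d=1, a=24
d=1 and a=2a₀=24 at k=6, so the next step gives (m, d) = (12, 21) again — its k=1 value — and the period has length 6.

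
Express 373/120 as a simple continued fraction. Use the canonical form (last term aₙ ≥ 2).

373 = 3·120 + 13
120 = 9·13 + 3
13 = 4·3 + 1
3 = 3·1 + 0  (stop)
So 373/120 = [3; 9, 4, 3].

[3; 9, 4, 3]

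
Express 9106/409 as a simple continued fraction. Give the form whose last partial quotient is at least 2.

[22; 3, 1, 3, 1, 2, 3, 2]

9106 = 22×409 + 108
409 = 3×108 + 85
108 = 1×85 + 23
85 = 3×23 + 16
23 = 1×16 + 7
16 = 2×7 + 2
7 = 3×2 + 1
2 = 2×1 + 0  (stop)
So 9106/409 = [22; 3, 1, 3, 1, 2, 3, 2].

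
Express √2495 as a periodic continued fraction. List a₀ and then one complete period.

[49; 1, 18, 1, 98]

a₀ = ⌊√2495⌋ = 49.
With m₀=0, d₀=1 and mₖ₊₁ = dₖaₖ − mₖ, dₖ₊₁ = (n − mₖ₊₁²)/dₖ, aₖ₊₁ = ⌊(a₀+mₖ₊₁)/dₖ₊₁⌋:
  k=1: m=49, d=94, a=1
  k=2: m=45, d=5, a=18
  k=3: m=45, d=94, a=1
  k=4: m=49, d=1, a=98
d=1 and a=2a₀=98 at k=4, so the next step gives (m, d) = (49, 94) again — its k=1 value — and the period has length 4.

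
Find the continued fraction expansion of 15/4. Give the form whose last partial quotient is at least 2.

[3; 1, 3]

15 = 3×4 + 3
4 = 1×3 + 1
3 = 3×1 + 0  (stop)
So 15/4 = [3; 1, 3].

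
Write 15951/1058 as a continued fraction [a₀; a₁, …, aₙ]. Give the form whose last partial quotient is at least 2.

15951 = 15*1058 + 81
1058 = 13*81 + 5
81 = 16*5 + 1
5 = 5*1 + 0  (stop)
So 15951/1058 = [15; 13, 16, 5].

[15; 13, 16, 5]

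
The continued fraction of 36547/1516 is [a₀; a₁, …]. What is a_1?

9

36547 = 24·1516 + 163   →  a_0 = 24
1516 = 9·163 + 49   →  a_1 = 9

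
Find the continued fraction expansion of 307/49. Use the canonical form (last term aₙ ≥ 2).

307 = 6×49 + 13
49 = 3×13 + 10
13 = 1×10 + 3
10 = 3×3 + 1
3 = 3×1 + 0  (stop)
So 307/49 = [6; 3, 1, 3, 3].

[6; 3, 1, 3, 3]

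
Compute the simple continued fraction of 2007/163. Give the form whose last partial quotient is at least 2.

2007 = 12·163 + 51
163 = 3·51 + 10
51 = 5·10 + 1
10 = 10·1 + 0  (stop)
So 2007/163 = [12; 3, 5, 10].

[12; 3, 5, 10]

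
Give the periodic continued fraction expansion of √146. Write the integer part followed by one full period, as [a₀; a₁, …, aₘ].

a₀ = ⌊√146⌋ = 12.

[12; 12, 24]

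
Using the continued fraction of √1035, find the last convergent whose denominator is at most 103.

1126/35

√1035 = [32; 5, 1, 5, 64, …] (period length 4).
Convergents:
  p_0/q_0 = 32/1
  p_1/q_1 = 161/5
  p_2/q_2 = 193/6
  p_3/q_3 = 1126/35
  p_4/q_4 = 72257/2246
q_3 = 35 ≤ 103 < 2246 = q_4, so the answer is 1126/35.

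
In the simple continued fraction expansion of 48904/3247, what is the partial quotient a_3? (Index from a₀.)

6

48904 = 15·3247 + 199   →  a_0 = 15
3247 = 16·199 + 63   →  a_1 = 16
199 = 3·63 + 10   →  a_2 = 3
63 = 6·10 + 3   →  a_3 = 6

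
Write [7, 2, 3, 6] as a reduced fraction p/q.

Using pₖ = aₖpₖ₋₁ + pₖ₋₂ and qₖ = aₖqₖ₋₁ + qₖ₋₂:
  k=0: a=7, p=7, q=1
  k=1: a=2, p=15, q=2
  k=2: a=3, p=52, q=7
  k=3: a=6, p=327, q=44

327/44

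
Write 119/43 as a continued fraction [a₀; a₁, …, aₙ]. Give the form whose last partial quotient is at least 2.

[2; 1, 3, 3, 3]

119 = 2*43 + 33
43 = 1*33 + 10
33 = 3*10 + 3
10 = 3*3 + 1
3 = 3*1 + 0  (stop)
So 119/43 = [2; 1, 3, 3, 3].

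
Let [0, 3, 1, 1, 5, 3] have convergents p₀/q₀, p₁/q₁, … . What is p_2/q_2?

Using pₖ = aₖpₖ₋₁ + pₖ₋₂, qₖ = aₖqₖ₋₁ + qₖ₋₂ (with p₋₁=1, p₋₂=0, q₋₁=0, q₋₂=1):
  k=0: a=0, p=0, q=1
  k=1: a=3, p=1, q=3
  k=2: a=1, p=1, q=4

1/4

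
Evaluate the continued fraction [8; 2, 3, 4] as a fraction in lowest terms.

253/30

Using pₖ = aₖpₖ₋₁ + pₖ₋₂ and qₖ = aₖqₖ₋₁ + qₖ₋₂:
  k=0: a=8, p=8, q=1
  k=1: a=2, p=17, q=2
  k=2: a=3, p=59, q=7
  k=3: a=4, p=253, q=30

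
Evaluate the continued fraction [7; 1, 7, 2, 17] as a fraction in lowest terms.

2341/297

Using pₖ = aₖpₖ₋₁ + pₖ₋₂ and qₖ = aₖqₖ₋₁ + qₖ₋₂:
  k=0: a=7, p=7, q=1
  k=1: a=1, p=8, q=1
  k=2: a=7, p=63, q=8
  k=3: a=2, p=134, q=17
  k=4: a=17, p=2341, q=297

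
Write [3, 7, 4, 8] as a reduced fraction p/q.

750/239

Using pₖ = aₖpₖ₋₁ + pₖ₋₂ and qₖ = aₖqₖ₋₁ + qₖ₋₂:
  k=0: a=3, p=3, q=1
  k=1: a=7, p=22, q=7
  k=2: a=4, p=91, q=29
  k=3: a=8, p=750, q=239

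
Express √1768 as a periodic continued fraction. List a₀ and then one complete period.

[42; 21, 84]

a₀ = ⌊√1768⌋ = 42.
With m₀=0, d₀=1 and mₖ₊₁ = dₖaₖ − mₖ, dₖ₊₁ = (n − mₖ₊₁²)/dₖ, aₖ₊₁ = ⌊(a₀+mₖ₊₁)/dₖ₊₁⌋:
  k=1: m=42, d=4, a=21
  k=2: m=42, d=1, a=84
d=1 and a=2a₀=84 at k=2, so the next step gives (m, d) = (42, 4) again — its k=1 value — and the period has length 2.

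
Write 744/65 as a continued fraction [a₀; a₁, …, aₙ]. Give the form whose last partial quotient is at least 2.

[11; 2, 4, 7]

744 = 11·65 + 29
65 = 2·29 + 7
29 = 4·7 + 1
7 = 7·1 + 0  (stop)
So 744/65 = [11; 2, 4, 7].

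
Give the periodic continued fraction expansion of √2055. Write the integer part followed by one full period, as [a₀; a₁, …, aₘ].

a₀ = ⌊√2055⌋ = 45.
With m₀=0, d₀=1 and mₖ₊₁ = dₖaₖ − mₖ, dₖ₊₁ = (n − mₖ₊₁²)/dₖ, aₖ₊₁ = ⌊(a₀+mₖ₊₁)/dₖ₊₁⌋:
  k=1: m=45, d=30, a=3
  k=2: m=45, d=1, a=90
d=1 and a=2a₀=90 at k=2, so the next step gives (m, d) = (45, 30) again — its k=1 value — and the period has length 2.

[45; 3, 90]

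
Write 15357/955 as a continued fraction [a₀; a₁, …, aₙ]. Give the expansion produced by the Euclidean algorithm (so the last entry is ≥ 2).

15357 = 16·955 + 77
955 = 12·77 + 31
77 = 2·31 + 15
31 = 2·15 + 1
15 = 15·1 + 0  (stop)
So 15357/955 = [16; 12, 2, 2, 15].

[16; 12, 2, 2, 15]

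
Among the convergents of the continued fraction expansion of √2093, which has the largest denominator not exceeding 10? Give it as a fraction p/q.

183/4

√2093 = [45; 1, 2, 1, 90, …] (period length 4).
Convergents:
  p_0/q_0 = 45/1
  p_1/q_1 = 46/1
  p_2/q_2 = 137/3
  p_3/q_3 = 183/4
  p_4/q_4 = 16607/363
q_3 = 4 ≤ 10 < 363 = q_4, so the answer is 183/4.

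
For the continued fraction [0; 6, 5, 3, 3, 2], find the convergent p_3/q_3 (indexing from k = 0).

Using pₖ = aₖpₖ₋₁ + pₖ₋₂, qₖ = aₖqₖ₋₁ + qₖ₋₂ (with p₋₁=1, p₋₂=0, q₋₁=0, q₋₂=1):
  k=0: a=0, p=0, q=1
  k=1: a=6, p=1, q=6
  k=2: a=5, p=5, q=31
  k=3: a=3, p=16, q=99

16/99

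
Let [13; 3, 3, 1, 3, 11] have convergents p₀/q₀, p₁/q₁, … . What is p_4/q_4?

652/49

Using pₖ = aₖpₖ₋₁ + pₖ₋₂, qₖ = aₖqₖ₋₁ + qₖ₋₂ (with p₋₁=1, p₋₂=0, q₋₁=0, q₋₂=1):
  k=0: a=13, p=13, q=1
  k=1: a=3, p=40, q=3
  k=2: a=3, p=133, q=10
  k=3: a=1, p=173, q=13
  k=4: a=3, p=652, q=49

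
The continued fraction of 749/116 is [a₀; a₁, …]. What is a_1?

749 = 6·116 + 53   →  a_0 = 6
116 = 2·53 + 10   →  a_1 = 2

2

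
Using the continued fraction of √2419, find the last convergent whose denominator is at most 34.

√2419 = [49; 5, 2, 5, 98, …] (period length 4).
Convergents:
  p_0/q_0 = 49/1
  p_1/q_1 = 246/5
  p_2/q_2 = 541/11
  p_3/q_3 = 2951/60
q_2 = 11 ≤ 34 < 60 = q_3, so the answer is 541/11.

541/11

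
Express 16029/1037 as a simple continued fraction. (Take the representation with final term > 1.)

[15; 2, 5, 3, 14, 2]

16029 = 15×1037 + 474
1037 = 2×474 + 89
474 = 5×89 + 29
89 = 3×29 + 2
29 = 14×2 + 1
2 = 2×1 + 0  (stop)
So 16029/1037 = [15; 2, 5, 3, 14, 2].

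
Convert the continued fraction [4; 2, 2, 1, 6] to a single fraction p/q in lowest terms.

Using pₖ = aₖpₖ₋₁ + pₖ₋₂ and qₖ = aₖqₖ₋₁ + qₖ₋₂:
  k=0: a=4, p=4, q=1
  k=1: a=2, p=9, q=2
  k=2: a=2, p=22, q=5
  k=3: a=1, p=31, q=7
  k=4: a=6, p=208, q=47

208/47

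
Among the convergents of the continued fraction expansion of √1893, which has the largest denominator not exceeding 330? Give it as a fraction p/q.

5047/116

√1893 = [43; 1, 1, 28, 1, 1, 86, …] (period length 6).
Convergents:
  p_0/q_0 = 43/1
  p_1/q_1 = 44/1
  p_2/q_2 = 87/2
  p_3/q_3 = 2480/57
  p_4/q_4 = 2567/59
  p_5/q_5 = 5047/116
  p_6/q_6 = 436609/10035
q_5 = 116 ≤ 330 < 10035 = q_6, so the answer is 5047/116.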